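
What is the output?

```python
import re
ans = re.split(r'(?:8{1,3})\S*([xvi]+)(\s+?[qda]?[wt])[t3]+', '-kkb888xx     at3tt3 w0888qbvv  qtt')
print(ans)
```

['-kkb', 'x', '     at', ' w0', 'v', '  qt', '']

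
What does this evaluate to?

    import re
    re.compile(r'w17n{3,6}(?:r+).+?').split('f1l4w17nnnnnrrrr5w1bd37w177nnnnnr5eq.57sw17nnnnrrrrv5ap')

['f1l4', 'w1bd37w177nnnnnr5eq.57s', '5ap']

Pattern: the literal 'w17', then 3 to 6 of the literal 'n'; then one or more of a literal 'r' (non-capturing group); then one or more of any character (lazy).
Matches to split on: at [4:17] → 'w17nnnnnrrrr5'; at [40:52] → 'w17nnnnrrrrv'.
The string is cut at each match, leaving 3 pieces.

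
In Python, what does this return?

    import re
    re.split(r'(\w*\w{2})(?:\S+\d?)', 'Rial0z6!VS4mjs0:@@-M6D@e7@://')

['', 'Rial0z6', '']

This matches zero or more of a word character, then exactly 2 of a word character (captured); then one or more of a non-whitespace character, then optionally a digit (non-capturing group).
Matches to split on: at [0:29] → 'Rial0z6!VS4mjs0:@@-M6D@e7@://'.
`re.split` interleaves the captured-group text with the surrounding fragments.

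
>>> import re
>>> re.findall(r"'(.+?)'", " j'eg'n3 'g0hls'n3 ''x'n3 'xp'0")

A non-greedy quantifier consumes as few characters as it can — just enough that the remainder of the pattern still matches from where it stops; whatever follows it matches normally.
Matches: at [2:6] match "'eg'", group 1 = 'eg'; at [9:16] match "'g0hls'", group 1 = 'g0hls'; at [19:23] match "''x'", group 1 = "'x"; at [26:30] match "'xp'", group 1 = 'xp'.
Because there's exactly one group, `findall` drops the full match and keeps group 1 from each hit.

['eg', 'g0hls', "'x", 'xp']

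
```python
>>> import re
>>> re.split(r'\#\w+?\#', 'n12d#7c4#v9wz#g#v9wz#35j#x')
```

Splitting on the pattern gives 4 pieces.

['n12d', 'v9wz', 'v9wz', 'x']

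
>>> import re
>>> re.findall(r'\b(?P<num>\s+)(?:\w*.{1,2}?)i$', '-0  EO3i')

The pattern matches a word boundary (`\b`, zero-width); then one or more of whitespace (captured as 'num'); then zero or more of a word character, then 1 to 2 of any character (lazy) (non-capturing group); then a literal 'i'; then anchored at the end.
With a single group, `findall` returns only what that group captured — 1 item.

['  ']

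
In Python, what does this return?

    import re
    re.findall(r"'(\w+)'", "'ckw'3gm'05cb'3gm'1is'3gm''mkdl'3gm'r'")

['ckw', '05cb', '1is', 'mkdl', 'r']

One capturing group, so `findall` returns just the captured substring from each match — 5 in all.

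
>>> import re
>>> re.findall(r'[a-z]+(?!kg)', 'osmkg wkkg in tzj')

['osmkg', 'wkkg', 'in', 'tzj']

A negative assertion filters positions out without eating any characters.
Walking the string: at [0:5] → 'osmkg'; at [6:10] → 'wkkg'; at [11:13] → 'in'; at [14:17] → 'tzj'.
Since nothing is captured, `findall` lists the 4 matched substrings directly.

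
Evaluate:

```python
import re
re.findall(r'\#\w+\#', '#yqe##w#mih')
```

['#yqe#', '#w#']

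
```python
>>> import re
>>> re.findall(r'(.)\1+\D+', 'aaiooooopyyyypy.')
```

['a']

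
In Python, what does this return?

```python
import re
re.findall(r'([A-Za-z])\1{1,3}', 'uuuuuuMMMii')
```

['u', 'u', 'M', 'i']

A backreference is literal: `\1` must see the identical characters the first group matched.
Walking the string: at [0:4] match 'uuuu', group 1 = 'u'; at [4:6] match 'uu', group 1 = 'u'; at [6:9] match 'MMM', group 1 = 'M'; at [9:11] match 'ii', group 1 = 'i'.
Because there's exactly one group, `findall` drops the full match and keeps group 1 from each hit.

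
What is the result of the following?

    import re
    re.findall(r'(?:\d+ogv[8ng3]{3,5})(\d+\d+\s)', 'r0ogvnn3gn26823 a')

The pattern matches one or more of a digit, then the literal 'ogv', then 3 to 5 of one of [8ng3] (non-capturing group); then one or more of a digit, then one or more of a digit, then whitespace (captured).
Walking the string: at [1:16] match '0ogvnn3gn26823 ', group 1 = '26823 '.
Because there's exactly one group, `findall` drops the full match and keeps group 1 from the one hit.

['26823 ']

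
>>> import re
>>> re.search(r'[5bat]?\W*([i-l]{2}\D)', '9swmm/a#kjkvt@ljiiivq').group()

This matches optionally one of [5bat], then zero or more of a non-word character; then exactly 2 of a character in [i-l], then a non-digit (captured).
`re.search` tries every starting position until one works.
The match spans [6:11] → 'a#kjk'.
Captured: group 1 = 'kjk'.

'a#kjk'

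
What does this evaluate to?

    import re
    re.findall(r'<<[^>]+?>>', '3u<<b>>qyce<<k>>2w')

No capturing groups, so `findall` returns the 2 full match strings.

['<<b>>', '<<k>>']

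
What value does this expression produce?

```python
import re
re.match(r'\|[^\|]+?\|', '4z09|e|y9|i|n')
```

None

`re.match` only tries the pattern at the start of the string.
Here the pattern fails at index 0, so the call returns None.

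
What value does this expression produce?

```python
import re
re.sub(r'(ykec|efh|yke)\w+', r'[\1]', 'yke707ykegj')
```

Matches: at [0:11] → 'yke707ykegj'.
`\1` in the replacement pulls in group 1's text for each match.

'[yke]'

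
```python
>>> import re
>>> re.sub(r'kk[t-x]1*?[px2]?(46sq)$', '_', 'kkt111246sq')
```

'_'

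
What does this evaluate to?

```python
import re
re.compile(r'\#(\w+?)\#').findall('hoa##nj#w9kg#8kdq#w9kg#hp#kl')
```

Scanning left to right: at [4:8] match '#nj#', group 1 = 'nj'; at [12:18] match '#8kdq#', group 1 = '8kdq'; at [22:26] match '#hp#', group 1 = 'hp'.
One capturing group, so `findall` returns just the captured substring from each match — 3 in all.

['nj', '8kdq', 'hp']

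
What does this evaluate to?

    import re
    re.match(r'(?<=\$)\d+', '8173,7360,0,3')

None

With `match`, the pattern is implicitly anchored at the beginning.
Here the string doesn't start with a match, so the call returns None.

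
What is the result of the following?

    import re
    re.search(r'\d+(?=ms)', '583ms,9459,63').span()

(0, 3)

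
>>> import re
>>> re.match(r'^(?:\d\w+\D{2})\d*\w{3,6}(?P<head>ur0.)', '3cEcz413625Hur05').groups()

('ur05',)

The match spans [0:16] → '3cEcz413625Hur05'.
Captured: group 1 = 'ur05'.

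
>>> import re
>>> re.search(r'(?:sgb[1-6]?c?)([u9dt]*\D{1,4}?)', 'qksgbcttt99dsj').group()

'sgbcttt99ds'

Pattern: the literal 'sgb', then optionally a character in [1-6], then optionally the literal 'c' (non-capturing group); then zero or more of one of [u9dt], then 1 to 4 of a non-digit (lazy) (captured).
Because the quantifier is non-greedy, it stops expanding at the earliest point where the rest of the pattern can succeed.
`re.search` tries every starting position until one works.
The match spans [2:13] → 'sgbcttt99ds'.
Captured: group 1 = 'ttt99ds'.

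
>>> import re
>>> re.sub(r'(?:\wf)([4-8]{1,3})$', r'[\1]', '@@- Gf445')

'@@- [445]'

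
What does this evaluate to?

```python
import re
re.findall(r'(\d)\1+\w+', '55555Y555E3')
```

['5']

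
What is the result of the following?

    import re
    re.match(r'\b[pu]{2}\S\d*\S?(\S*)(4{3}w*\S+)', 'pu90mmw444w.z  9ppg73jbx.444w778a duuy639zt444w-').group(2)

'444w.z'

The pattern matches a word boundary (`\b`, zero-width); then exactly 2 of one of [pu], then a non-whitespace character; then zero or more of a digit, then optionally a non-whitespace character; then zero or more of a non-whitespace character (captured); then exactly 3 of a literal '4', then zero or more of a literal 'w', then one or more of a non-whitespace character (captured).
`re.match` only tries the pattern at the start of the string.
The match spans [0:13] → 'pu90mmw444w.z'.
Captured: group 1 = 'mw', group 2 = '444w.z'.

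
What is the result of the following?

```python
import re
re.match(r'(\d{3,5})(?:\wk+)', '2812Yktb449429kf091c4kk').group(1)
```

This matches 3 to 5 of a digit (captured); then a word character, then one or more of a literal 'k' (non-capturing group).
`re.match` only tries the pattern at the start of the string.
The match spans [0:6] → '2812Yk'.
Captured: group 1 = '2812'.

'2812'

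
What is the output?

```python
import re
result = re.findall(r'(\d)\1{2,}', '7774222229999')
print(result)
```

After group 1 captures some text, `\1` only succeeds where that same text appears again.
Because there's exactly one group, `findall` drops the full match and keeps group 1 from each hit.

['7', '2', '9']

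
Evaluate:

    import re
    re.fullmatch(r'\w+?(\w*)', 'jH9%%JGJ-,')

None

`re.fullmatch` is like wrapping the pattern in `^…$` (in single-line mode).
Here there's no way to consume every character, so the call returns None.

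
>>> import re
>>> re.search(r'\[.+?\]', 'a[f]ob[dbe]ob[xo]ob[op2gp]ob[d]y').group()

The match spans [1:4] → '[f]'.

'[f]'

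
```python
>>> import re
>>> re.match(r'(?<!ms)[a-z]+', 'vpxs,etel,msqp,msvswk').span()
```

With `match`, the pattern is implicitly anchored at the beginning.
The match spans [0:4] → 'vpxs'.

(0, 4)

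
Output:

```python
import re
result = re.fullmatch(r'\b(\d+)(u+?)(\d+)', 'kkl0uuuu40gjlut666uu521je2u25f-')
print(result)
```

Pattern: a word boundary (`\b`, zero-width); then one or more of a digit (captured); then one or more of a literal 'u' (lazy) (captured); then one or more of a digit (captured).
`re.fullmatch` requires the pattern to consume the entire string.
Here there's no way to consume every character, so the call returns None.

None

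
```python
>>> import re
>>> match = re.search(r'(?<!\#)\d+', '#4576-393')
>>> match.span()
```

A negative assertion filters positions out without eating any characters.
`re.search` scans for the first position where the pattern succeeds.
The match spans [2:5] → '576'.

(2, 5)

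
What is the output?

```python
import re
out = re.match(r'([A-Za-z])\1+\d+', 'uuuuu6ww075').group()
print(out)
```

`re.match` won't scan ahead — the pattern has to work from the very first character.
The match spans [0:6] → 'uuuuu6'.

uuuuu6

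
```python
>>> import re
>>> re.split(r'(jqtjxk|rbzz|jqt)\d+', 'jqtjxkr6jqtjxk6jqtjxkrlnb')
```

['jqtjxkr6', 'jqtjxk', 'jqtjxkrlnb']

Matches to split on: at [8:15] → 'jqtjxk6'.
The group in the pattern means `split` returns the separators' captures alongside the pieces.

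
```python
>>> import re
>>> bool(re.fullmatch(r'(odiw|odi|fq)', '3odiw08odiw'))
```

False

`fullmatch` succeeds only if the pattern covers the string from start to end.
Here the string isn't matched end-to-end, so the call returns None, and `bool(None)` is False.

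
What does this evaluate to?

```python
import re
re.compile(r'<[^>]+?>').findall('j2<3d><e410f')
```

['<3d>']

`findall` yields the raw match text (1 of them) because the pattern has no groups.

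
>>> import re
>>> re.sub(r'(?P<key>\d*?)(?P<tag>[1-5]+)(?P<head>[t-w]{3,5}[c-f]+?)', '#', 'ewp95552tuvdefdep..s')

This matches zero or more of a digit (lazy) (captured as 'key'); then one or more of a character in [1-5] (captured as 'tag'); then 3 to 5 of a character in [t-w], then one or more of a character in [c-f] (lazy) (captured as 'head').
The `?` after the quantifier makes it lazy — it takes as little as possible before letting the rest of the pattern try.
Matches: at [3:12] → '95552tuvd'.
Each match is replaced by '#'.

'ewp#efdep..s'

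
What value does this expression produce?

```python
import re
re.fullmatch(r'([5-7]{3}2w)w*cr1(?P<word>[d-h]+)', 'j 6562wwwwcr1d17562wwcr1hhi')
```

None

This matches exactly 3 of a character in [5-7], then the literal '2w' (captured); then zero or more of a literal 'w', then the literal 'cr1'; then one or more of a character in [d-h] (captured as 'word').
`fullmatch` succeeds only if the pattern covers the string from start to end.
Here the pattern can't cover the whole string, so the call returns None.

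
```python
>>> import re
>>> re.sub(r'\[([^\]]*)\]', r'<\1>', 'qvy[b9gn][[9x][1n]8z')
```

'qvy<b9gn><[9x><1n>8z'

Matches: at [3:9] → '[b9gn]'; at [9:14] → '[[9x]'; at [14:18] → '[1n]'.
Each match is replaced using the text its own group 1 captured.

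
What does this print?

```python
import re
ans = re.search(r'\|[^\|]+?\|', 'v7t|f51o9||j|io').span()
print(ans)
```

`re.search` tries every starting position until one works.
The match spans [3:10] → '|f51o9|'.

(3, 10)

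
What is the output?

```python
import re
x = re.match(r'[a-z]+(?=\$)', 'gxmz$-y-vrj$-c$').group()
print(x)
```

gxmz

The positive lookaround only admits positions where the adjacent text matches; those characters stay outside the span.
With `match`, the pattern is implicitly anchored at the beginning.
The match spans [0:4] → 'gxmz'.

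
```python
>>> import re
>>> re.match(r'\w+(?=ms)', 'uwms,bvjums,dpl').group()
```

'uw'

`match` is anchored at position 0; if the pattern doesn't fit there, it returns None.
The match spans [0:2] → 'uw'.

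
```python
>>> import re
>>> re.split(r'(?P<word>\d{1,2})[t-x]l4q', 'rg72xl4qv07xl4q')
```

['rg', '72', 'v', '07', '']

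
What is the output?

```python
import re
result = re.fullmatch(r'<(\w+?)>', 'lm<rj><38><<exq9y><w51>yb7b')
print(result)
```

`fullmatch` succeeds only if the pattern covers the string from start to end.
Here there's no way to consume every character, so the call returns None.

None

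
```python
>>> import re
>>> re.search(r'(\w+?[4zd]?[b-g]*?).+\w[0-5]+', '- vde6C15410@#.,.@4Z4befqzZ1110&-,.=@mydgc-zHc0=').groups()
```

The match spans [2:47] → 'vde6C15410@#.,.@4Z4befqzZ1110&-,.=@mydgc-zHc0'.
Captured: group 1 = 'vd'.

('vd',)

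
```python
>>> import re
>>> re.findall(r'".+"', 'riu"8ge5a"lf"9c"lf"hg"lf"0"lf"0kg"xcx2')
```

['"8ge5a"lf"9c"lf"hg"lf"0"lf"0kg"']

Scanning left to right: at [3:34] → '"8ge5a"lf"9c"lf"hg"lf"0"lf"0kg"'.
No capturing groups, so `findall` returns the 1 full match string.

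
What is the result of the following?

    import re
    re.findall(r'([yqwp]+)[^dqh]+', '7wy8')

The pattern matches one or more of one of [yqwp] (captured); then one or more of any character except [dqh].
Scanning left to right: at [1:4] match 'wy8', group 1 = 'wy'.
With a single group, `findall` returns only what that group captured — 1 item.

['wy']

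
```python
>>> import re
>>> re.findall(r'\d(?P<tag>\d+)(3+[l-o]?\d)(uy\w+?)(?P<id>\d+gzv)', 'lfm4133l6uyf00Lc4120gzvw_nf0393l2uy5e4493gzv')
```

This matches a digit; then one or more of a digit (captured as 'tag'); then one or more of the literal '3', then optionally a character in [l-o], then a digit (captured); then the literal 'uy', then one or more of a word character (lazy) (captured); then one or more of a digit, then the literal 'gzv' (captured as 'id').
With the lazy modifier that quantifier settles for the fewest repetitions that let the rest of the pattern succeed (the atoms after it are unaffected and can still be greedy).
Scanning left to right: at [3:23] match '4133l6uyf00Lc4120gzv', groups = ('13', '3l6', 'uyf00Lc', '4120gzv'); at [27:44] match '0393l2uy5e4493gzv', groups = ('39', '3l2', 'uy5e', '4493gzv').
`findall` packs the 4 group values into a tuple for every match.

[('13', '3l6', 'uyf00Lc', '4120gzv'), ('39', '3l2', 'uy5e', '4493gzv')]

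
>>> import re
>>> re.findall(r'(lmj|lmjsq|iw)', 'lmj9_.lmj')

Walking the string: at [0:3] match 'lmj', group 1 = 'lmj'; at [6:9] match 'lmj', group 1 = 'lmj'.
One capturing group, so `findall` returns just the captured substring from each match — 2 in all.

['lmj', 'lmj']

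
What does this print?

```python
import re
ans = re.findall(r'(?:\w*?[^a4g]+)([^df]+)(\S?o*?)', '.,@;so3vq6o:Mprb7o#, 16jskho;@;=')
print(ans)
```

[('=', '')]

The pattern matches zero or more of a word character (lazy), then one or more of any character except [a4g] (non-capturing group); then one or more of any character except [df] (captured); then optionally a non-whitespace character, then zero or more of the literal 'o' (lazy) (captured).
Multiple groups make `findall` return tuples — one 2-tuple for the one match.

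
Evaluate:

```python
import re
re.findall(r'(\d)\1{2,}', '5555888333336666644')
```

After group 1 captures some text, `\1` only succeeds where that same text appears again.
With a single group, `findall` returns only what that group captured — 4 items.

['5', '8', '3', '6']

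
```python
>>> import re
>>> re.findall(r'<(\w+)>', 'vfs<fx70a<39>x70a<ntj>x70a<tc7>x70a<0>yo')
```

Because there's exactly one group, `findall` drops the full match and keeps group 1 from each hit.

['39', 'ntj', 'tc7', '0']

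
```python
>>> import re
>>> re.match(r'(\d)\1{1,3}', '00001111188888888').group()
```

`match` is anchored at position 0; if the pattern doesn't fit there, it returns None.
The match spans [0:4] → '0000'.

'0000'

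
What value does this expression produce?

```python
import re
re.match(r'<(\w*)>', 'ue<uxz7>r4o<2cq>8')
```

None

`match` is anchored at position 0; if the pattern doesn't fit there, it returns None.
Here position 0 doesn't satisfy it, so the call returns None.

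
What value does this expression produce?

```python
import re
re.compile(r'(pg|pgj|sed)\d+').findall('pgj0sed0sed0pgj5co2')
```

['pgj', 'sed', 'sed', 'pgj']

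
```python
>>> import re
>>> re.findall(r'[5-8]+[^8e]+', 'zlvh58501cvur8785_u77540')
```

['58501cvur', '8785_u77540']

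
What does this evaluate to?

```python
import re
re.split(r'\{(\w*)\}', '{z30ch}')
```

['', 'z30ch', '']

Matches to split on: at [0:7] → '{z30ch}'.
The group in the pattern means `split` returns the separators' captures alongside the pieces.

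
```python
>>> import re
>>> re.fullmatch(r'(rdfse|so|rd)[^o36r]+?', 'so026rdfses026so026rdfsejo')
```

None

`fullmatch` succeeds only if the pattern covers the string from start to end.
Here the string isn't matched end-to-end, so the call returns None.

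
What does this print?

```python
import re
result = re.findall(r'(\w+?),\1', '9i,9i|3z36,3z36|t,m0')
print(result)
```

The backreference `\1` re-matches whatever the first group consumed, character for character.
One capturing group, so `findall` returns just the captured substring from each match — 2 in all.

['9i', '3z36']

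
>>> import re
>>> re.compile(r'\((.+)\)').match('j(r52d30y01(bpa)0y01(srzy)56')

None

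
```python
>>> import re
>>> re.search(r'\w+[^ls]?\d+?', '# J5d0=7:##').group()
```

'J5d0=7'

This matches one or more of a word character; then optionally any character except [ls], then one or more of a digit (lazy).
Unlike `match`, `search` isn't anchored — it looks for the pattern anywhere in the string.
The match spans [2:8] → 'J5d0=7'.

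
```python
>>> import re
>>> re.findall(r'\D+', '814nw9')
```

['nw']

This matches one or more of a non-digit.
Scanning left to right: at [3:5] → 'nw'.
Since nothing is captured, `findall` lists the 1 matched substring directly.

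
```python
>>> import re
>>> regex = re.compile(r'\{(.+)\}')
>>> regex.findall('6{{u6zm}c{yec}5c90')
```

With a single group, `findall` returns only what that group captured — 1 item.

['{u6zm}c{yec']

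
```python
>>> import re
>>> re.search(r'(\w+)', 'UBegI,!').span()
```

Pattern: one or more of a word character (captured).
`re.search` scans for the first position where the pattern succeeds.
The match spans [0:5] → 'UBegI'.
Captured: group 1 = 'UBegI'.

(0, 5)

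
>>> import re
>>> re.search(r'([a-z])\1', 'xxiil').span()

(0, 2)

The backreference `\1` re-matches whatever the first group consumed, character for character.
Unlike `match`, `search` isn't anchored — it looks for the pattern anywhere in the string.
The match spans [0:2] → 'xx'.
Captured: group 1 = 'x'.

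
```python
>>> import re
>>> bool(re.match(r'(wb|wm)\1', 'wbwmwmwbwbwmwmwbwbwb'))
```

False

A backreference is literal: `\1` must see the identical characters the first group matched.
With `match`, the pattern is implicitly anchored at the beginning.
Here the string doesn't start with a match, so the call returns None, and `bool(None)` is False.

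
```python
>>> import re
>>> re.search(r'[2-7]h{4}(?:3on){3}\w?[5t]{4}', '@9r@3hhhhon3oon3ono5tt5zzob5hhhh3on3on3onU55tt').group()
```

'5hhhh3on3on3onU55tt'

This matches a character in [2-7], then exactly 4 of a literal 'h', then the literal '3on' repeated 3 times; then optionally a word character, then exactly 4 of one of [5t].
The match spans [27:46] → '5hhhh3on3on3onU55tt'.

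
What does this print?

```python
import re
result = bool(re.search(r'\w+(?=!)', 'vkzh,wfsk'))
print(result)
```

Lookahead/lookbehind check context without consuming it, so the matched span excludes the asserted characters.
Here the pattern never matches, so the call returns None, and `bool(None)` is False.

False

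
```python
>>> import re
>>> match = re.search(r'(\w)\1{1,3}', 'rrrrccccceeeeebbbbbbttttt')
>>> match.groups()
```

('r',)

The backreference `\1` re-matches whatever the first group consumed, character for character.
`search` walks the string left to right and returns the first match it finds.
The match spans [0:4] → 'rrrr'.
Captured: group 1 = 'r'.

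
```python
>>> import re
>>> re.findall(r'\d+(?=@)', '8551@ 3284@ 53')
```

['8551', '3284']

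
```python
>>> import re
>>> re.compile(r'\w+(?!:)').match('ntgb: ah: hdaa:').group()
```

`re.match` won't scan ahead — the pattern has to work from the very first character.
The match spans [0:3] → 'ntg'.

'ntg'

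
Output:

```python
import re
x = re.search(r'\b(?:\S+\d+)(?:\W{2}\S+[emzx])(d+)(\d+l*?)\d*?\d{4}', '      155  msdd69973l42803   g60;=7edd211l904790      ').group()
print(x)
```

With the lazy modifier that quantifier settles for the fewest repetitions that let the rest of the pattern succeed (the atoms after it are unaffected and can still be greedy).
The match spans [29:46] → 'g60;=7edd211l9047'.

g60;=7edd211l9047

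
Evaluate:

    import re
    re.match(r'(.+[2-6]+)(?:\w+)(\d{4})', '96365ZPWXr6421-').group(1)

'96365'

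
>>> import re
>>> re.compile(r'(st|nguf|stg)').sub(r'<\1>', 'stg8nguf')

'<st>g8<nguf>'

Alternation isn't longest-match — the leftmost alternative that fits at this position is chosen.
`\1` in the replacement pulls in group 1's text for each match.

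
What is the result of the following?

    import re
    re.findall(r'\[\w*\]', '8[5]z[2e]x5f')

['[5]', '[2e]']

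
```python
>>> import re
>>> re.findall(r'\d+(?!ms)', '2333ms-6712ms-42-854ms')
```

Because the assertion is negative and zero-width, positions next to the forbidden text are skipped.
Matches: at [0:3] → '233'; at [7:10] → '671'; at [14:16] → '42'; at [17:19] → '85'.
No capturing groups, so `findall` returns the 4 full match strings.

['233', '671', '42', '85']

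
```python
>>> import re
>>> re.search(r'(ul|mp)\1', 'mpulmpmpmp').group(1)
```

'mp'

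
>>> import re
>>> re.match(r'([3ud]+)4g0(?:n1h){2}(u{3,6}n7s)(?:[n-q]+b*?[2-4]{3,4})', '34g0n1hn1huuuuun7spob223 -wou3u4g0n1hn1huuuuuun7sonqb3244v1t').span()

(0, 24)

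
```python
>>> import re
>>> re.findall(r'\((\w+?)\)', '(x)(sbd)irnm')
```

['x', 'sbd']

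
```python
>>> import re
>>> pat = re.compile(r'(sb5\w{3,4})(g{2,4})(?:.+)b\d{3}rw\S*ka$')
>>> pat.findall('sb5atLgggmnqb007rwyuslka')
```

[('sb5atLg', 'gg')]

This matches the literal 'sb5', then 3 to 4 of a word character (captured); then 2 to 4 of a literal 'g' (captured); then one or more of any character (non-capturing group); then a literal 'b', then exactly 3 of a digit, then the literal 'rw'; then zero or more of a non-whitespace character, then the literal 'ka'; then anchored at the end.
Walking the string: at [0:24] match 'sb5atLgggmnqb007rwyuslka', groups = ('sb5atLg', 'gg').
With 2 capturing groups, `findall` returns a 2-tuple per match.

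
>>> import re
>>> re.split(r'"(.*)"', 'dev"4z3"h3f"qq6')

['dev', '4z3"h3f', 'qq6']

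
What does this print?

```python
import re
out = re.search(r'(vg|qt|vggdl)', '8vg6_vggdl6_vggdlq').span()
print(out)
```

(1, 3)

The match spans [1:3] → 'vg'.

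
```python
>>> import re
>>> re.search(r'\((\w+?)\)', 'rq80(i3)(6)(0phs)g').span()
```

(4, 8)

Unlike `match`, `search` isn't anchored — it looks for the pattern anywhere in the string.
The match spans [4:8] → '(i3)'.
Captured: group 1 = 'i3'.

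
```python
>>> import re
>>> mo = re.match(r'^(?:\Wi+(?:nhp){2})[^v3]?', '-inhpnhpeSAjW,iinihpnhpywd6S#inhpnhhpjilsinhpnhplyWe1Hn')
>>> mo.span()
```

(0, 9)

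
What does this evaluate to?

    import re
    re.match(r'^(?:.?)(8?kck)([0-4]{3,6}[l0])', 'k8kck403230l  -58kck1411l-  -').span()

(0, 12)

`re.match` only tries the pattern at the start of the string.
The match spans [0:12] → 'k8kck403230l'.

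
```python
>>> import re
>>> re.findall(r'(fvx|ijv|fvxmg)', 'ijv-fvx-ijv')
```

['ijv', 'fvx', 'ijv']

One capturing group, so `findall` returns just the captured substring from each match — 3 in all.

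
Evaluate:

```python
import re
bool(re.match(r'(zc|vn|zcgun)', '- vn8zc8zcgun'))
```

False

`match` is anchored at position 0; if the pattern doesn't fit there, it returns None.
Here the pattern fails at index 0, so the call returns None, and `bool(None)` is False.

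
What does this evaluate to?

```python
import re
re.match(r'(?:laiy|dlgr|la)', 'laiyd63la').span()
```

(0, 4)

Branches in `(...|...)` are attempted left-to-right; the first branch that allows the whole pattern to succeed is taken.
`re.match` only tries the pattern at the start of the string.
The match spans [0:4] → 'laiy'.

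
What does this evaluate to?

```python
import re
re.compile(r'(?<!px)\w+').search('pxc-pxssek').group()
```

'pxc'

The negative lookahead/lookbehind blocks any match where the forbidden context is present.
The match spans [0:3] → 'pxc'.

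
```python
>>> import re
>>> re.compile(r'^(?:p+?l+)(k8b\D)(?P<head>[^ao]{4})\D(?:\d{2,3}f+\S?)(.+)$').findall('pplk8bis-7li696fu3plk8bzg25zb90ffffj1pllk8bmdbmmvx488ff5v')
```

[('k8bi', 's-7l', '3plk8bzg25zb90ffffj1pllk8bmdbmmvx488ff5v')]

Pattern: anchored at the start of the string; then one or more of the literal 'p' (lazy), then one or more of the literal 'l' (non-capturing group); then the literal 'k8b', then a non-digit (captured); then exactly 4 of any character except [ao] (captured as 'head'); then a non-digit; then 2 to 3 of a digit, then one or more of the literal 'f', then optionally a non-whitespace character (non-capturing group); then one or more of any character (captured); then anchored at the end.
Scanning left to right: at [0:57] match 'pplk8bis-7li696fu3plk8bzg25zb90ffffj1pllk8bmdbmmvx488ff5v', groups = ('k8bi', 's-7l', '3plk8bzg25zb90ffffj1pllk8bmdbmmvx488ff5v').
With 3 capturing groups, `findall` returns a 3-tuple per match.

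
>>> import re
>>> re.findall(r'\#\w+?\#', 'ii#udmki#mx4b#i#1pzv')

['#udmki#', '#i#']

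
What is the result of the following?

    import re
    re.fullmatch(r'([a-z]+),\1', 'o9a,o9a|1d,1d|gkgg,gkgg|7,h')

A backreference is literal: `\1` must see the identical characters the first group matched.
For `fullmatch`, every character of the input must be accounted for by the pattern.
Here the pattern can't cover the whole string, so the call returns None.

None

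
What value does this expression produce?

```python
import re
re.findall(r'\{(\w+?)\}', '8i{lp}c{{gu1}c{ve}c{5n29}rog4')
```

['lp', 'gu1', 've', '5n29']

Scanning left to right: at [2:6] match '{lp}', group 1 = 'lp'; at [8:13] match '{gu1}', group 1 = 'gu1'; at [14:18] match '{ve}', group 1 = 've'; at [19:25] match '{5n29}', group 1 = '5n29'.
Because there's exactly one group, `findall` drops the full match and keeps group 1 from each hit.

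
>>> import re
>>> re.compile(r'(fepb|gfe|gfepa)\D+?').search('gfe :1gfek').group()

'gfe '

`re.search` tries every starting position until one works.
The match spans [0:4] → 'gfe '.
Captured: group 1 = 'gfe'.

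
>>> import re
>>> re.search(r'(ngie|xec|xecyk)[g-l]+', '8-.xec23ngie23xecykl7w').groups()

('xecyk',)

`search` walks the string left to right and returns the first match it finds.
The match spans [14:20] → 'xecykl'.
Captured: group 1 = 'xecyk'.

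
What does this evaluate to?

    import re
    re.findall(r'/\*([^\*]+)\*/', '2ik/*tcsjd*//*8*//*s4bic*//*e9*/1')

Matches: at [3:12] match '/*tcsjd*/', group 1 = 'tcsjd'; at [12:17] match '/*8*/', group 1 = '8'; at [17:26] match '/*s4bic*/', group 1 = 's4bic'; at [26:32] match '/*e9*/', group 1 = 'e9'.
`findall` collects group 1 from each match (4 total).

['tcsjd', '8', 's4bic', 'e9']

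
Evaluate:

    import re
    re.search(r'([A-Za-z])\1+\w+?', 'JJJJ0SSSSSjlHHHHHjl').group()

The backreference `\1` re-matches whatever the first group consumed, character for character.
`re.search` tries every starting position until one works.
The match spans [0:5] → 'JJJJ0'.
Captured: group 1 = 'J'.

'JJJJ0'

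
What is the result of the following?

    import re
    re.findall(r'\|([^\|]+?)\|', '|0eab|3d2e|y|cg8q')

`findall` collects group 1 from each match (2 total).

['0eab', 'y']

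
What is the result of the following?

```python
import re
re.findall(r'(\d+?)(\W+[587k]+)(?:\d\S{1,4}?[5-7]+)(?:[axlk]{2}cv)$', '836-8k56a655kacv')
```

Pattern: one or more of a digit (lazy) (captured); then one or more of a non-word character, then one or more of one of [587k] (captured); then a digit, then 1 to 4 of a non-whitespace character (lazy), then one or more of a character in [5-7] (non-capturing group); then exactly 2 of one of [axlk], then the literal 'cv' (non-capturing group); then anchored at the end.
Matches: at [0:16] match '836-8k56a655kacv', groups = ('836', '-8k5').
`findall` packs the 2 group values into a tuple for every match.

[('836', '-8k5')]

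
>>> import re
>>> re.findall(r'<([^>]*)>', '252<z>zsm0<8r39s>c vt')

Matches: at [3:6] match '<z>', group 1 = 'z'; at [10:17] match '<8r39s>', group 1 = '8r39s'.
`findall` collects group 1 from each match (2 total).

['z', '8r39s']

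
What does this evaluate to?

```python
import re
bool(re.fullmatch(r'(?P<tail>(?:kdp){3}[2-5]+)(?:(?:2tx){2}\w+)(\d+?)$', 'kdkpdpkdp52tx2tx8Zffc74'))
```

This matches the literal 'kdp' repeated 3 times, then one or more of a character in [2-5] (captured as 'tail'); then the literal '2tx' repeated 2 times, then one or more of a word character (non-capturing group); then one or more of a digit (lazy) (captured); then anchored at the end.
For `fullmatch`, every character of the input must be accounted for by the pattern.
Here there's no way to consume every character, so the call returns None, and `bool(None)` is False.

False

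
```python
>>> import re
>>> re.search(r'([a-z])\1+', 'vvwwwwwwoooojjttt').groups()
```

After group 1 captures some text, `\1` only succeeds where that same text appears again.
`re.search` tries every starting position until one works.
The match spans [0:2] → 'vv'.
Captured: group 1 = 'v'.

('v',)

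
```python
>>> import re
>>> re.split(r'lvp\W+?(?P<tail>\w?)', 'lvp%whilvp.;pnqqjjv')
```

Because the quantifier is non-greedy, it stops expanding at the earliest point where the rest of the pattern can succeed.
`re.split` interleaves the captured-group text with the surrounding fragments.

['', 'w', 'hi', '', ';pnqqjjv']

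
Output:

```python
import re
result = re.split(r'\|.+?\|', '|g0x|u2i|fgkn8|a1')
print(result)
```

Matches to split on: at [0:5] → '|g0x|'; at [8:15] → '|fgkn8|'.
The string is cut at each match, leaving 3 pieces.

['', 'u2i', 'a1']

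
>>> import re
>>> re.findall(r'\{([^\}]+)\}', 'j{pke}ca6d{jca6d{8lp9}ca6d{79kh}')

['pke', 'jca6d{8lp9', '79kh']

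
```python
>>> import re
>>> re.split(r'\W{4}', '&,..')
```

['', '']

Splitting on the pattern gives 2 pieces.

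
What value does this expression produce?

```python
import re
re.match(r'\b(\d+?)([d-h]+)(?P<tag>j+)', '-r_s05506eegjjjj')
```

`re.match` only tries the pattern at the start of the string.
Here the pattern fails at index 0, so the call returns None.

None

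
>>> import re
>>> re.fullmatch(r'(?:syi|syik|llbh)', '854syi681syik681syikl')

None

`re.fullmatch` requires the pattern to consume the entire string.
Here the pattern can't cover the whole string, so the call returns None.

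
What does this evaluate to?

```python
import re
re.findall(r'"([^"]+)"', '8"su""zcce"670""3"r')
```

Because there's exactly one group, `findall` drops the full match and keeps group 1 from each hit.

['su', 'zcce', '3']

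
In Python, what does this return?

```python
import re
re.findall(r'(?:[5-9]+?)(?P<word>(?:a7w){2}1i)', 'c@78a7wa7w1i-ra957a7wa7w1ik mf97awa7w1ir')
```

The pattern matches one or more of a character in [5-9] (lazy) (non-capturing group); then the literal 'a7w' repeated 2 times, then the literal '1i' (captured as 'word').
Walking the string: at [2:12] match '78a7wa7w1i', group 1 = 'a7wa7w1i'; at [15:26] match '957a7wa7w1i', group 1 = 'a7wa7w1i'.
Because there's exactly one group, `findall` drops the full match and keeps group 1 from each hit.

['a7wa7w1i', 'a7wa7w1i']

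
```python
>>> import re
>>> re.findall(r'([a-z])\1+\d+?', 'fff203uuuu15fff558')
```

The backreference `\1` re-matches whatever the first group consumed, character for character.
Matches: at [0:4] match 'fff2', group 1 = 'f'; at [6:11] match 'uuuu1', group 1 = 'u'; at [12:16] match 'fff5', group 1 = 'f'.
Because there's exactly one group, `findall` drops the full match and keeps group 1 from each hit.

['f', 'u', 'f']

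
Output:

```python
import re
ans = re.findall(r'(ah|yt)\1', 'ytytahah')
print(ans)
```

['yt', 'ah']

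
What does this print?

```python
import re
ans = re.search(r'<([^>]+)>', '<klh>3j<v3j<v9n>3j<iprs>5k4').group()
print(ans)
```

The match spans [0:5] → '<klh>'.

<klh>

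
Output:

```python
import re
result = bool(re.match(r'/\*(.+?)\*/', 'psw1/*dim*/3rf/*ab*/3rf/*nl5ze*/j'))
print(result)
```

False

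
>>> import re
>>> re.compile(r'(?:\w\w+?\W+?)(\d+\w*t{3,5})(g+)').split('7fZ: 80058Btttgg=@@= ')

['', '80058Bttt', 'gg', '=@@= ']

This matches a word character, then one or more of a word character (lazy), then one or more of a non-word character (lazy) (non-capturing group); then one or more of a digit, then zero or more of a word character, then 3 to 5 of the literal 't' (captured); then one or more of a literal 'g' (captured).
Matches to split on: at [0:16] → '7fZ: 80058Btttgg'.
Because the pattern has a capturing group, `split` also inserts each captured text between the pieces.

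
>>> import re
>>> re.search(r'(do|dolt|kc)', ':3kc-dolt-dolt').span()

(2, 4)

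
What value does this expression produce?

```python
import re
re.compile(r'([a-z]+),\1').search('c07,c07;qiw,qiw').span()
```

(8, 15)

A backreference is literal: `\1` must see the identical characters the first group matched.
The match spans [8:15] → 'qiw,qiw'.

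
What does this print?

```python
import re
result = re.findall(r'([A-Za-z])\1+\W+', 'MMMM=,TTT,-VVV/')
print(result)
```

['M', 'T', 'V']

The backreference `\1` re-matches whatever the first group consumed, character for character.
Walking the string: at [0:6] match 'MMMM=,', group 1 = 'M'; at [6:11] match 'TTT,-', group 1 = 'T'; at [11:15] match 'VVV/', group 1 = 'V'.
With a single group, `findall` returns only what that group captured — 3 items.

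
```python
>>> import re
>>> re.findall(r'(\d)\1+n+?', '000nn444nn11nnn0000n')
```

['0', '4', '1', '0']

`\1` is not a pattern — it's the concrete string captured by group 1, re-applied verbatim.
Matches: at [0:4] match '000n', group 1 = '0'; at [5:9] match '444n', group 1 = '4'; at [10:13] match '11n', group 1 = '1'; at [15:20] match '0000n', group 1 = '0'.
With a single group, `findall` returns only what that group captured — 4 items.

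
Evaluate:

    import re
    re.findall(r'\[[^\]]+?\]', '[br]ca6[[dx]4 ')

['[br]', '[[dx]']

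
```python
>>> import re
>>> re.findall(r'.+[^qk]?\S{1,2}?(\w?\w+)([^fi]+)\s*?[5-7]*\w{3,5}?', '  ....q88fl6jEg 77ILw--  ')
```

Pattern: one or more of any character, then optionally any character except [qk], then 1 to 2 of a non-whitespace character (lazy); then optionally a word character, then one or more of a word character (captured); then one or more of any character except [fi] (captured); then zero or more of whitespace (lazy), then zero or more of a character in [5-7], then 3 to 5 of a word character (lazy).
Scanning left to right: at [0:21] match '  ....q88fl6jEg 77ILw', groups = ('g', ' 77').
Multiple groups make `findall` return tuples — one 2-tuple for the one match.

[('g', ' 77')]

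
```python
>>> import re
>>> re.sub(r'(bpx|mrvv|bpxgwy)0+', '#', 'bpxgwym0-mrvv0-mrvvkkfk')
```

Every occurrence is swapped for '#'.

'bpxgwym0-#-mrvvkkfk'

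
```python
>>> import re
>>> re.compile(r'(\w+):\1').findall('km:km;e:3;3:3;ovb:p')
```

`\1` is not a pattern — it's the concrete string captured by group 1, re-applied verbatim.
With a single group, `findall` returns only what that group captured — 2 items.

['km', '3']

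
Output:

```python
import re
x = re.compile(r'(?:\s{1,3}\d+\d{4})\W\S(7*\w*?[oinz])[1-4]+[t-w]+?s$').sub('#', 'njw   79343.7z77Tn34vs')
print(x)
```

njw#

The pattern matches 1 to 3 of whitespace, then one or more of a digit, then exactly 4 of a digit (non-capturing group); then a non-word character, then a non-whitespace character; then zero or more of the literal '7', then zero or more of a word character (lazy), then one of [oinz] (captured); then one or more of a character in [1-4], then one or more of a character in [t-w] (lazy), then a literal 's'; then anchored at the end.
Matches: at [3:22] → '   79343.7z77Tn34vs'.
`sub` substitutes '#' at each match site.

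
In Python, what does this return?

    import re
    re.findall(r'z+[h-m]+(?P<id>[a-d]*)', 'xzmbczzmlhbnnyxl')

This matches one or more of a literal 'z'; then one or more of a character in [h-m]; then zero or more of a character in [a-d] (captured as 'id').
Scanning left to right: at [1:5] match 'zmbc', group 1 = 'bc'; at [5:11] match 'zzmlhb', group 1 = 'b'.
Because there's exactly one group, `findall` drops the full match and keeps group 1 from each hit.

['bc', 'b']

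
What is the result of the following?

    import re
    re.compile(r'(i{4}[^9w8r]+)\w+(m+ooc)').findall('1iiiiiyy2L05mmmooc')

Pattern: exactly 4 of a literal 'i', then one or more of any character except [9w8r] (captured); then one or more of a word character; then one or more of a literal 'm', then the literal 'ooc' (captured).
Scanning left to right: at [1:18] match 'iiiiiyy2L05mmmooc', groups = ('iiiiiyy2L05m', 'mooc').
Multiple groups make `findall` return tuples — one 2-tuple for the one match.

[('iiiiiyy2L05m', 'mooc')]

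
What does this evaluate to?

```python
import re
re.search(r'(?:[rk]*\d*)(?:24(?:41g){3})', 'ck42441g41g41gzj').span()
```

This matches zero or more of one of [rk], then zero or more of a digit (non-capturing group); then the literal '24', then the literal '41g' repeated 3 times (non-capturing group).
The match spans [1:14] → 'k42441g41g41g'.

(1, 14)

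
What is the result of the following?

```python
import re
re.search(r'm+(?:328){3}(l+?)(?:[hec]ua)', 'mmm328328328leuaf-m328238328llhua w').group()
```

'mmm328328328leua'

This matches one or more of a literal 'm', then the literal '328' repeated 3 times; then one or more of a literal 'l' (lazy) (captured); then one of [hec], then the literal 'ua' (non-capturing group).
`re.search` tries every starting position until one works.
The match spans [0:16] → 'mmm328328328leua'.
Captured: group 1 = 'l'.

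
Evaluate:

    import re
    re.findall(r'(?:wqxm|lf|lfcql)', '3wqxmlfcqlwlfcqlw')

Alternation tries branches left to right and keeps the first one that lets the overall match succeed at that position.
Scanning left to right: at [1:5] → 'wqxm'; at [5:7] → 'lf'; at [11:13] → 'lf'.
With no groups in the pattern, `findall` gives back each whole match — 3 here.

['wqxm', 'lf', 'lf']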